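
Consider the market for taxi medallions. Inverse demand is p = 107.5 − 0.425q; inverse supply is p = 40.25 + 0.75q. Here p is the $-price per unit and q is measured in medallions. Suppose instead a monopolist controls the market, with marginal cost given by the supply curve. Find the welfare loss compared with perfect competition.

Competitive equilibrium: 107.5 − 0.425q = 40.25 + 0.75q → q* = 57.23404, p* = 83.17553.
Marginal revenue: MR = 107.5 − 0.85q. Set MR = MC: 107.5 − 0.85q = 40.25 + 0.75q → q_m = 42.03125.
Price p_m = 107.5 − 0.425·42.03125 = 89.63672; MC(q_m) = 40.25 + 0.75·42.03125 = 71.77344.
Competitive q* = 57.23404, so Δq = 15.20279; wedge = 89.63672 − 71.77344 = 17.86328.
Deadweight loss = ½ × 15.20279 × 17.86328 = $135.79.

$135.79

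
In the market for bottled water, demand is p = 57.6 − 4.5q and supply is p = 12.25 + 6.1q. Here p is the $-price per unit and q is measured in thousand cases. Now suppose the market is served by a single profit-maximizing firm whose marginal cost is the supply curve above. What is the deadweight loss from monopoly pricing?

Competitive equilibrium: 57.6 − 4.5q = 12.25 + 6.1q → q* = 4.2783, p* = 38.3476.
Marginal revenue: MR = 57.6 − 9q. Set MR = MC: 57.6 − 9q = 12.25 + 6.1q → q_m = 3.0033.
Price p_m = 57.6 − 4.5·3.0033 = 44.0852; MC(q_m) = 12.25 + 6.1·3.0033 = 30.5701.
Competitive q* = 4.2783, so Δq = 1.275; wedge = 44.0852 − 30.5701 = 13.5151.
Deadweight loss = ½ × 1.275 × 13.5151 = $8.62 thousand.

$8.62 thousand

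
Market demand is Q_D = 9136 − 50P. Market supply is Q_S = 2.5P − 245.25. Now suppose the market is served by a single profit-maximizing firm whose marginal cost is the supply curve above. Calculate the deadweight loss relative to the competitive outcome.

17.61

In inverse form: demand P = 182.72 − 0.02Q, supply P = 98.1 + 0.4Q.
Competitive equilibrium: 182.72 − 0.02Q = 98.1 + 0.4Q → Q* = 201.4762, P* = 178.6905.
Marginal revenue: MR = 182.72 − 0.04Q. Set MR = MC: 182.72 − 0.04Q = 98.1 + 0.4Q → Q_m = 192.3182.
Price P_m = 182.72 − 0.02·192.3182 = 178.8736; MC(Q_m) = 98.1 + 0.4·192.3182 = 175.0273.
Competitive Q* = 201.4762, so ΔQ = 9.158; wedge = 178.8736 − 175.0273 = 3.8463.
DWL = ½ × 9.158 × 3.8463 = 17.61.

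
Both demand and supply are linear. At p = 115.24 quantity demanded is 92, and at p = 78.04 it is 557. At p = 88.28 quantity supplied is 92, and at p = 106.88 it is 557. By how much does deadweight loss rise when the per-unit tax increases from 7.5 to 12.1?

375.67

Demand slope = (78.04 − 115.24)/(557 − 92) = −0.08, so p = 122.6 − 0.08q.
Supply slope = (106.88 − 88.28)/(557 − 92) = 0.04, so p = 84.6 + 0.04q.
Competitive equilibrium: 122.6 − 0.08q = 84.6 + 0.04q → q* = 316.6667, p* = 97.2667.
For a per-unit tax t: Δq = t/0.12, so DWL = ½·t·(t/0.12) = t²/0.24.
At t = 7.5: DWL = 234.375. At t = 12.1: DWL = 610.042.
Increase = 610.042 − 234.375 = 375.67.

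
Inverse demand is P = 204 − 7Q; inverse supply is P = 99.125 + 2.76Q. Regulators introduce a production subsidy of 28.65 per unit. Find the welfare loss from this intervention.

42.05

Competitive equilibrium: 204 − 7Q = 99.125 + 2.76Q → Q* = 10.7454, P* = 128.7823.
The subsidy lowers effective supply by 28.65: P = 70.475 + 2.76Q.
New quantity: 204 − 7Q = 70.475 + 2.76Q → Q' = 13.6808.
Overproduction ΔQ = 13.6808 − 10.7454 = 2.9354; wedge = subsidy = 28.65.
Deadweight loss = ½ × 2.9354 × 28.65 = 42.05.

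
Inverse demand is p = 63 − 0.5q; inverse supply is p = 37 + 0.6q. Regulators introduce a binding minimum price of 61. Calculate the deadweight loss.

212.07

Competitive equilibrium: 63 − 0.5q = 37 + 0.6q → q* = 23.6364, p* = 51.1818.
At the floor p = 61, quantity demanded = (63 − 61)/0.5 = 4.
Sellers' marginal cost at q' = 4: 37 + 0.6·4 = 39.4.
Δq = 23.6364 − 4 = 19.6364; wedge = 61 − 39.4 = 21.6.
Deadweight loss = ½ × 19.6364 × 21.6 = 212.07.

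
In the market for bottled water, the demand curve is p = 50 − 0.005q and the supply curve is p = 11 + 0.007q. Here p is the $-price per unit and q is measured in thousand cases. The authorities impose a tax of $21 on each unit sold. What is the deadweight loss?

Competitive equilibrium: 50 − 0.005q = 11 + 0.007q → q* = 3250, p* = 33.75.
With the tax, the buyer price exceeds the seller price by 21: (50 − 0.005q) − (11 + 0.007q) = 21 → q' = 1500.
Δq = 3250 − 1500 = 1750; the wedge equals the tax, 21.
DWL = ½ × 1750 × 21 = $18375 thousand.

$18375 thousand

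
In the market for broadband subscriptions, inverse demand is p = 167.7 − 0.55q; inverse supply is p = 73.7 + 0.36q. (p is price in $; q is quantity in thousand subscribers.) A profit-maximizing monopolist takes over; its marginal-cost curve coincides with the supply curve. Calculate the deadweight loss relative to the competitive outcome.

$688.98 thousand

Competitive equilibrium: 167.7 − 0.55q = 73.7 + 0.36q → q* = 103.2967, p* = 110.88681.
Marginal revenue: MR = 167.7 − 1.1q. Set MR = MC: 167.7 − 1.1q = 73.7 + 0.36q → q_m = 64.38356.
Price p_m = 167.7 − 0.55·64.38356 = 132.28904; MC(q_m) = 73.7 + 0.36·64.38356 = 96.87808.
Competitive q* = 103.2967, so Δq = 38.91314; wedge = 132.28904 − 96.87808 = 35.41096.
Welfare loss = ½ × 38.91314 × 35.41096 = $688.98 thousand.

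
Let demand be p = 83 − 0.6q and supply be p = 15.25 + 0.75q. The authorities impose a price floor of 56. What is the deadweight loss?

Competitive equilibrium: 83 − 0.6q = 15.25 + 0.75q → q* = 50.1852, p* = 52.8889.
At the floor p = 56, quantity demanded = (83 − 56)/0.6 = 45.
Sellers' marginal cost at q' = 45: 15.25 + 0.75·45 = 49.
Δq = 50.1852 − 45 = 5.1852; wedge = 56 − 49 = 7.
The triangle = ½ × 5.1852 × 7 = 18.15.

18.15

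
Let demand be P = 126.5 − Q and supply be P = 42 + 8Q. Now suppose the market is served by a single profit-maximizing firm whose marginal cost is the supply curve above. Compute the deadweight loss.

Competitive equilibrium: 126.5 − Q = 42 + 8Q → Q* = 9.3889, P* = 117.1111.
Marginal revenue: MR = 126.5 − 2Q. Set MR = MC: 126.5 − 2Q = 42 + 8Q → Q_m = 8.45.
Price P_m = 126.5 − 1·8.45 = 118.05; MC(Q_m) = 42 + 8·8.45 = 109.6.
Competitive Q* = 9.3889, so ΔQ = 0.9389; wedge = 118.05 − 109.6 = 8.45.
DWL = ½ × 0.9389 × 8.45 = 3.97.

3.97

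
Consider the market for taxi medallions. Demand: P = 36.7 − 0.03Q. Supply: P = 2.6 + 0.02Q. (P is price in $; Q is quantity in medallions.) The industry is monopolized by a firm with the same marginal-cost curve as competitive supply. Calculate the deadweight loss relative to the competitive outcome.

Competitive equilibrium: 36.7 − 0.03Q = 2.6 + 0.02Q → Q* = 682, P* = 16.24.
Marginal revenue: MR = 36.7 − 0.06Q. Set MR = MC: 36.7 − 0.06Q = 2.6 + 0.02Q → Q_m = 426.25.
Price P_m = 36.7 − 0.03·426.25 = 23.9125; MC(Q_m) = 2.6 + 0.02·426.25 = 11.125.
Competitive Q* = 682, so ΔQ = 255.75; wedge = 23.9125 − 11.125 = 12.7875.
Welfare loss = ½ × 255.75 × 12.7875 = $1635.20.

$1635.20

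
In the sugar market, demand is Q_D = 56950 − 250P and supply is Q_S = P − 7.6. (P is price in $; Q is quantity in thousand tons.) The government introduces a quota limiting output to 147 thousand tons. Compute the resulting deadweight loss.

In inverse form: demand P = 227.8 − 0.004Q, supply P = 7.6 + Q.
Competitive equilibrium: 227.8 − 0.004Q = 7.6 + Q → Q* = 219.3227, P* = 226.9227.
At Q = 147: demand price = 227.8 − 0.004·147 = 227.212; supply price = 7.6 + 1·147 = 154.6.
ΔQ = 219.3227 − 147 = 72.3227; wedge = 227.212 − 154.6 = 72.612.
The triangle = ½ × 72.3227 × 72.612 = $2625.75 thousand.

$2625.75 thousand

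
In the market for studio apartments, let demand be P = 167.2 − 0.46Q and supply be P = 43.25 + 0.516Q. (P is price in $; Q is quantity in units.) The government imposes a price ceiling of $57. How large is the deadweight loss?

$4914.28

Competitive equilibrium: 167.2 − 0.46Q = 43.25 + 0.516Q → Q* = 126.998, P* = 108.7809.
At the ceiling P = 57, quantity supplied = (57 − 43.25)/0.516 = 26.6473.
Willingness to pay at Q' = 26.6473: 167.2 − 0.46·26.6473 = 154.9422.
ΔQ = 126.998 − 26.6473 = 100.3507; wedge = 154.9422 − 57 = 97.9422.
Deadweight loss = ½ × 100.3507 × 97.9422 = $4914.28.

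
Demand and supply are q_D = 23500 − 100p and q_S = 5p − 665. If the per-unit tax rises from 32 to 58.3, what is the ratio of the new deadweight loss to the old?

3.319

In inverse form: demand p = 235 − 0.01q, supply p = 133 + 0.2q.
Competitive equilibrium: 235 − 0.01q = 133 + 0.2q → q* = 485.7143, p* = 230.1429.
For a per-unit tax t: Δq = t/0.21, so DWL = ½·t·(t/0.21) = t²/0.42.
At t = 32: DWL = 2438.095. At t = 58.3: DWL = 8092.595.
Ratio = (58.3/32)² = 3.319.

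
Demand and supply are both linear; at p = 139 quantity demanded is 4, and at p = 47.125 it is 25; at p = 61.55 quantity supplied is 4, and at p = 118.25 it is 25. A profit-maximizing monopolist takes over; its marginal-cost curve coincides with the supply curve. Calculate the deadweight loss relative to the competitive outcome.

Demand slope = (47.125 − 139)/(25 − 4) = −4.375, so p = 156.5 − 4.375q.
Supply slope = (118.25 − 61.55)/(25 − 4) = 2.7, so p = 50.75 + 2.7q.
Competitive equilibrium: 156.5 − 4.375q = 50.75 + 2.7q → q* = 14.947, p* = 91.1069.
Marginal revenue: MR = 156.5 − 8.75q. Set MR = MC: 156.5 − 8.75q = 50.75 + 2.7q → q_m = 9.2358.
Price p_m = 156.5 − 4.375·9.2358 = 116.0934; MC(q_m) = 50.75 + 2.7·9.2358 = 75.6867.
Competitive q* = 14.947, so Δq = 5.7112; wedge = 116.0934 − 75.6867 = 40.4067.
DWL = ½ × 5.7112 × 40.4067 = 115.39.

115.39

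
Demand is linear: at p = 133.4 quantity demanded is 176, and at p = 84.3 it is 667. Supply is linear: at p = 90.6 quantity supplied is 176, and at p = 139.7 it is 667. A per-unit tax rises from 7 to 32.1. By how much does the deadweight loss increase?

2453.525

Demand slope = (84.3 − 133.4)/(667 − 176) = −0.1, so p = 151 − 0.1q.
Supply slope = (139.7 − 90.6)/(667 − 176) = 0.1, so p = 73 + 0.1q.
Competitive equilibrium: 151 − 0.1q = 73 + 0.1q → q* = 390, p* = 112.
For a per-unit tax t: Δq = t/0.2, so DWL = ½·t·(t/0.2) = t²/0.4.
At t = 7: DWL = 122.5. At t = 32.1: DWL = 2576.025.
Increase = 2576.025 − 122.5 = 2453.525.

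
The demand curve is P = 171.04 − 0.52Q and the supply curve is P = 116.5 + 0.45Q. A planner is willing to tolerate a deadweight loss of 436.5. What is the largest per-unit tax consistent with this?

Competitive equilibrium: 171.04 − 0.52Q = 116.5 + 0.45Q → Q* = 56.2268, P* = 141.8021.
A tax t gives ΔQ = t/0.97 and wedge t, so DWL = t²/1.94.
t²/1.94 = 436.5 → t² = 846.81 → t = 29.1.

29.1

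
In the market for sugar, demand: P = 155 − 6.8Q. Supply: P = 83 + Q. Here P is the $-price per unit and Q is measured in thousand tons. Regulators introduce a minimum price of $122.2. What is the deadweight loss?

$75.75 thousand

Competitive equilibrium: 155 − 6.8Q = 83 + Q → Q* = 9.2308, P* = 92.2308.
At the floor P = 122.2, quantity demanded = (155 − 122.2)/6.8 = 4.8235.
Sellers' marginal cost at Q' = 4.8235: 83 + 1·4.8235 = 87.8235.
ΔQ = 9.2308 − 4.8235 = 4.4073; wedge = 122.2 − 87.8235 = 34.3765.
Deadweight loss = ½ × 4.4073 × 34.3765 = $75.75 thousand.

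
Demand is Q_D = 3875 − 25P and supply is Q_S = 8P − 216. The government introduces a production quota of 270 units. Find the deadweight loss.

21102.73

In inverse form: demand P = 155 − 0.04Q, supply P = 27 + 0.125Q.
Competitive equilibrium: 155 − 0.04Q = 27 + 0.125Q → Q* = 775.757576, P* = 123.969697.
At Q = 270: demand price = 155 − 0.04·270 = 144.2; supply price = 27 + 0.125·270 = 60.75.
ΔQ = 775.757576 − 270 = 505.757576; wedge = 144.2 − 60.75 = 83.45.
Welfare loss = ½ × 505.757576 × 83.45 = 21102.73.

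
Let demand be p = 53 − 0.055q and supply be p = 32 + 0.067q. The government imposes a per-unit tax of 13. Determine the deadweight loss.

692.62

Competitive equilibrium: 53 − 0.055q = 32 + 0.067q → q* = 172.1311, p* = 43.5328.
With the tax, the buyer price exceeds the seller price by 13: (53 − 0.055q) − (32 + 0.067q) = 13 → q' = 65.5738.
Δq = 172.1311 − 65.5738 = 106.5573; the wedge equals the tax, 13.
The triangle = ½ × 106.5573 × 13 = 692.62.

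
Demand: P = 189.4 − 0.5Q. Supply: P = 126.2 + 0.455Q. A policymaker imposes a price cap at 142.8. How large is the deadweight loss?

Competitive equilibrium: 189.4 − 0.5Q = 126.2 + 0.455Q → Q* = 66.178, P* = 156.311.
At the ceiling P = 142.8, quantity supplied = (142.8 − 126.2)/0.455 = 36.4835.
Willingness to pay at Q' = 36.4835: 189.4 − 0.5·36.4835 = 171.1583.
ΔQ = 66.178 − 36.4835 = 29.6945; wedge = 171.1583 − 142.8 = 28.3583.
DWL = ½ × 29.6945 × 28.3583 = 421.04.

421.04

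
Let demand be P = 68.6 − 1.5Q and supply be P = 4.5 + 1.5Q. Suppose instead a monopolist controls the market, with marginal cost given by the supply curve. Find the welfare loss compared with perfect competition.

Competitive equilibrium: 68.6 − 1.5Q = 4.5 + 1.5Q → Q* = 21.3667, P* = 36.55.
Marginal revenue: MR = 68.6 − 3Q. Set MR = MC: 68.6 − 3Q = 4.5 + 1.5Q → Q_m = 14.2444.
Price P_m = 68.6 − 1.5·14.2444 = 47.2334; MC(Q_m) = 4.5 + 1.5·14.2444 = 25.8666.
Competitive Q* = 21.3667, so ΔQ = 7.1223; wedge = 47.2334 − 25.8666 = 21.3668.
Deadweight loss = ½ × 7.1223 × 21.3668 = 76.09.

76.09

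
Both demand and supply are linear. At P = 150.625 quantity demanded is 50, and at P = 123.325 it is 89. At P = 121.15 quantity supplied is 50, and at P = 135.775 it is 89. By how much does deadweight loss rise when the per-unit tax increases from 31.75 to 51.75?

776.74

Demand slope = (123.325 − 150.625)/(89 − 50) = −0.7, so P = 185.625 − 0.7Q.
Supply slope = (135.775 − 121.15)/(89 − 50) = 0.375, so P = 102.4 + 0.375Q.
Competitive equilibrium: 185.625 − 0.7Q = 102.4 + 0.375Q → Q* = 77.4186, P* = 131.432.
For a per-unit tax t: ΔQ = t/1.075, so DWL = ½·t·(t/1.075) = t²/2.15.
At t = 31.75: DWL = 468.866. At t = 51.75: DWL = 1245.61.
Increase = 1245.61 − 468.866 = 776.74.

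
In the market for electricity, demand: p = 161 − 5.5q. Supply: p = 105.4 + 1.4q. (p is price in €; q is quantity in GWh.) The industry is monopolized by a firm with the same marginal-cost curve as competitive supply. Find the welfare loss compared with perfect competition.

Competitive equilibrium: 161 − 5.5q = 105.4 + 1.4q → q* = 8.058, p* = 116.6812.
Marginal revenue: MR = 161 − 11q. Set MR = MC: 161 − 11q = 105.4 + 1.4q → q_m = 4.4839.
Price p_m = 161 − 5.5·4.4839 = 136.3386; MC(q_m) = 105.4 + 1.4·4.4839 = 111.6775.
Competitive q* = 8.058, so Δq = 3.5741; wedge = 136.3386 − 111.6775 = 24.6611.
Deadweight loss = ½ × 3.5741 × 24.6611 = €44.07.

€44.07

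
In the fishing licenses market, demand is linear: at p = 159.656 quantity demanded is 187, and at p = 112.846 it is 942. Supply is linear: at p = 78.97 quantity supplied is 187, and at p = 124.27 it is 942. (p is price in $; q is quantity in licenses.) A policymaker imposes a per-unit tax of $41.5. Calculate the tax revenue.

Demand slope = (112.846 − 159.656)/(942 − 187) = −0.062, so p = 171.25 − 0.062q.
Supply slope = (124.27 − 78.97)/(942 − 187) = 0.06, so p = 67.75 + 0.06q.
Competitive equilibrium: 171.25 − 0.062q = 67.75 + 0.06q → q* = 848.3607, p* = 118.6516.
With the tax, the buyer price exceeds the seller price by 41.5: (171.25 − 0.062q) − (67.75 + 0.06q) = 41.5 → q' = 508.1967.
Tax revenue = 41.5 × 508.1967 = $21090.16.

$21090.16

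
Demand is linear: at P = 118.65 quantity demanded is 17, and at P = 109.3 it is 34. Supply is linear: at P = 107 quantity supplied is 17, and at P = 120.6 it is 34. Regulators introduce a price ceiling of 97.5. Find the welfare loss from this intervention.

Demand slope = (109.3 − 118.65)/(34 − 17) = −0.55, so P = 128 − 0.55Q.
Supply slope = (120.6 − 107)/(34 − 17) = 0.8, so P = 93.4 + 0.8Q.
Competitive equilibrium: 128 − 0.55Q = 93.4 + 0.8Q → Q* = 25.6296, P* = 113.9037.
At the ceiling P = 97.5, quantity supplied = (97.5 − 93.4)/0.8 = 5.125.
Willingness to pay at Q' = 5.125: 128 − 0.55·5.125 = 125.1813.
ΔQ = 25.6296 − 5.125 = 20.5046; wedge = 125.1813 − 97.5 = 27.6813.
DWL = ½ × 20.5046 × 27.6813 = 283.80.

283.80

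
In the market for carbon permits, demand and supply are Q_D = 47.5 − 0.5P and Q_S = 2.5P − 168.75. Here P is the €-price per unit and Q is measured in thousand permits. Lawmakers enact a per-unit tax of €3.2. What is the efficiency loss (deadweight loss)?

In inverse form: demand P = 95 − 2Q, supply P = 67.5 + 0.4Q.
Competitive equilibrium: 95 − 2Q = 67.5 + 0.4Q → Q* = 11.4583, P* = 72.0833.
With the tax, the buyer price exceeds the seller price by 3.2: (95 − 2Q) − (67.5 + 0.4Q) = 3.2 → Q' = 10.125.
ΔQ = 11.4583 − 10.125 = 1.3333; the wedge equals the tax, 3.2.
DWL = ½ × 1.3333 × 3.2 = €2.13 thousand.

€2.13 thousand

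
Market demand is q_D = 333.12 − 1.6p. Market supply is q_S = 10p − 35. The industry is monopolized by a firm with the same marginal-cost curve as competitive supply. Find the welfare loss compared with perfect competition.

In inverse form: demand p = 208.2 − 0.625q, supply p = 3.5 + 0.1q.
Competitive equilibrium: 208.2 − 0.625q = 3.5 + 0.1q → q* = 282.3448, p* = 31.7345.
Marginal revenue: MR = 208.2 − 1.25q. Set MR = MC: 208.2 − 1.25q = 3.5 + 0.1q → q_m = 151.6296.
Price p_m = 208.2 − 0.625·151.6296 = 113.4315; MC(q_m) = 3.5 + 0.1·151.6296 = 18.663.
Competitive q* = 282.3448, so Δq = 130.7152; wedge = 113.4315 − 18.663 = 94.7685.
DWL = ½ × 130.7152 × 94.7685 = 6193.84.

6193.84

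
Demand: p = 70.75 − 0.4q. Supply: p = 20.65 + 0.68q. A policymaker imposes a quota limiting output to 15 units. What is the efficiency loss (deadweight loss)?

532.04

Competitive equilibrium: 70.75 − 0.4q = 20.65 + 0.68q → q* = 46.3889, p* = 52.1944.
At q = 15: demand price = 70.75 − 0.4·15 = 64.75; supply price = 20.65 + 0.68·15 = 30.85.
Δq = 46.3889 − 15 = 31.3889; wedge = 64.75 − 30.85 = 33.9.
The triangle = ½ × 31.3889 × 33.9 = 532.04.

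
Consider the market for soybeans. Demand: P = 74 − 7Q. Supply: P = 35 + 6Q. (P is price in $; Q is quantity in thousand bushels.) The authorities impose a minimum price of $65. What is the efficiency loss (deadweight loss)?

$19.10 thousand

Competitive equilibrium: 74 − 7Q = 35 + 6Q → Q* = 3, P* = 53.
At the floor P = 65, quantity demanded = (74 − 65)/7 = 1.2857.
Sellers' marginal cost at Q' = 1.2857: 35 + 6·1.2857 = 42.7142.
ΔQ = 3 − 1.2857 = 1.7143; wedge = 65 − 42.7142 = 22.2858.
Deadweight loss = ½ × 1.7143 × 22.2858 = $19.10 thousand.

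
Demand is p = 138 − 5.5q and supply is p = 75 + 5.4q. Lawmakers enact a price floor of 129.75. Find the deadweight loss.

99.83

Competitive equilibrium: 138 − 5.5q = 75 + 5.4q → q* = 5.7798, p* = 106.211.
At the floor p = 129.75, quantity demanded = (138 − 129.75)/5.5 = 1.5.
Sellers' marginal cost at q' = 1.5: 75 + 5.4·1.5 = 83.1.
Δq = 5.7798 − 1.5 = 4.2798; wedge = 129.75 − 83.1 = 46.65.
DWL = ½ × 4.2798 × 46.65 = 99.83.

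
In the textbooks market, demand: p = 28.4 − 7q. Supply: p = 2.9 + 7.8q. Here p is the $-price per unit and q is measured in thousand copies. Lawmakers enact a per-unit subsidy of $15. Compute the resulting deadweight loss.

$7.60 thousand

Competitive equilibrium: 28.4 − 7q = 2.9 + 7.8q → q* = 1.723, p* = 16.3392.
The subsidy lowers effective supply by 15: p = 7.8q − 12.1.
New quantity: 28.4 − 7q = 7.8q − 12.1 → q' = 2.7365.
Overproduction Δq = 2.7365 − 1.723 = 1.0135; wedge = subsidy = 15.
Welfare loss = ½ × 1.0135 × 15 = $7.60 thousand.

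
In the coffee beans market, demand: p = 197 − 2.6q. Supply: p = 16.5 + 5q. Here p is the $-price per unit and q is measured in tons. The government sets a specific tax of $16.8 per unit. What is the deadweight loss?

$18.57

Competitive equilibrium: 197 − 2.6q = 16.5 + 5q → q* = 23.75, p* = 135.25.
With the tax, the buyer price exceeds the seller price by 16.8: (197 − 2.6q) − (16.5 + 5q) = 16.8 → q' = 21.5395.
Δq = 23.75 − 21.5395 = 2.2105; the wedge equals the tax, 16.8.
Welfare loss = ½ × 2.2105 × 16.8 = $18.57.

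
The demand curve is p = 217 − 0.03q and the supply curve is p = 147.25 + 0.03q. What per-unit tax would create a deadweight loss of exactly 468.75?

7.5

Competitive equilibrium: 217 − 0.03q = 147.25 + 0.03q → q* = 1162.5, p* = 182.125.
A tax t gives Δq = t/0.06 and wedge t, so DWL = t²/0.12.
t²/0.12 = 468.75 → t² = 56.25 → t = 7.5.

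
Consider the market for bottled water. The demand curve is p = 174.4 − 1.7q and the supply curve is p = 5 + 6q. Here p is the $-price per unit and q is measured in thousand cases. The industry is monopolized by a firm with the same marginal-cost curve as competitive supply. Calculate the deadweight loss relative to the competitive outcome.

Competitive equilibrium: 174.4 − 1.7q = 5 + 6q → q* = 22, p* = 137.
Marginal revenue: MR = 174.4 − 3.4q. Set MR = MC: 174.4 − 3.4q = 5 + 6q → q_m = 18.0213.
Price p_m = 174.4 − 1.7·18.0213 = 143.7638; MC(q_m) = 5 + 6·18.0213 = 113.1278.
Competitive q* = 22, so Δq = 3.9787; wedge = 143.7638 − 113.1278 = 30.636.
Welfare loss = ½ × 3.9787 × 30.636 = $60.95 thousand.

$60.95 thousand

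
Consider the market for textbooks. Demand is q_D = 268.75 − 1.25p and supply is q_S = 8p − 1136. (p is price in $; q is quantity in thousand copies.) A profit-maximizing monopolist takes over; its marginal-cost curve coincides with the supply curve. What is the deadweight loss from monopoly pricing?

$619.55 thousand

In inverse form: demand p = 215 − 0.8q, supply p = 142 + 0.125q.
Competitive equilibrium: 215 − 0.8q = 142 + 0.125q → q* = 78.9189, p* = 151.8649.
Marginal revenue: MR = 215 − 1.6q. Set MR = MC: 215 − 1.6q = 142 + 0.125q → q_m = 42.3188.
Price p_m = 215 − 0.8·42.3188 = 181.145; MC(q_m) = 142 + 0.125·42.3188 = 147.2899.
Competitive q* = 78.9189, so Δq = 36.6001; wedge = 181.145 − 147.2899 = 33.8551.
DWL = ½ × 36.6001 × 33.8551 = $619.55 thousand.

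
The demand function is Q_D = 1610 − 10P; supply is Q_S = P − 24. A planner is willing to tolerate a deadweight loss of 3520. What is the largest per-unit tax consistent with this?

88

In inverse form: demand P = 161 − 0.1Q, supply P = 24 + Q.
Competitive equilibrium: 161 − 0.1Q = 24 + Q → Q* = 124.5455, P* = 148.5455.
A tax t gives ΔQ = t/1.1 and wedge t, so DWL = t²/2.2.
t²/2.2 = 3520 → t² = 7744 → t = 88.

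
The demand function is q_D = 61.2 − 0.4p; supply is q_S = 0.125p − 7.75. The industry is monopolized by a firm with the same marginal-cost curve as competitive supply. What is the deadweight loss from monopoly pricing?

In inverse form: demand p = 153 − 2.5q, supply p = 62 + 8q.
Competitive equilibrium: 153 − 2.5q = 62 + 8q → q* = 8.6667, p* = 131.3333.
Marginal revenue: MR = 153 − 5q. Set MR = MC: 153 − 5q = 62 + 8q → q_m = 7.
Price p_m = 153 − 2.5·7 = 135.5; MC(q_m) = 62 + 8·7 = 118.
Competitive q* = 8.6667, so Δq = 1.6667; wedge = 135.5 − 118 = 17.5.
DWL = ½ × 1.6667 × 17.5 = 14.58.

14.58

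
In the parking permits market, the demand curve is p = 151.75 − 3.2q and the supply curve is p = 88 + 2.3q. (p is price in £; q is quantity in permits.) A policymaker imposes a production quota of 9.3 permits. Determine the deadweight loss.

Competitive equilibrium: 151.75 − 3.2q = 88 + 2.3q → q* = 11.5909, p* = 114.6591.
At q = 9.3: demand price = 151.75 − 3.2·9.3 = 121.99; supply price = 88 + 2.3·9.3 = 109.39.
Δq = 11.5909 − 9.3 = 2.2909; wedge = 121.99 − 109.39 = 12.6.
The triangle = ½ × 2.2909 × 12.6 = £14.43.

£14.43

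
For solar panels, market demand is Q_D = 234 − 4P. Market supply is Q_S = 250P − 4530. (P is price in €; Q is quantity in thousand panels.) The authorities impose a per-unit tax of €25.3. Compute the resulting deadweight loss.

In inverse form: demand P = 58.5 − 0.25Q, supply P = 18.12 + 0.004Q.
Competitive equilibrium: 58.5 − 0.25Q = 18.12 + 0.004Q → Q* = 158.9764, P* = 18.7559.
With the tax, the buyer price exceeds the seller price by 25.3: (58.5 − 0.25Q) − (18.12 + 0.004Q) = 25.3 → Q' = 59.3701.
ΔQ = 158.9764 − 59.3701 = 99.6063; the wedge equals the tax, 25.3.
DWL = ½ × 99.6063 × 25.3 = €1260.02 thousand.

€1260.02 thousand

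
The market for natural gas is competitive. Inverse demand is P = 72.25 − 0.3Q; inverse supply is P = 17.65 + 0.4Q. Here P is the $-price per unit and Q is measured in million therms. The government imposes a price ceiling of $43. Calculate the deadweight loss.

Competitive equilibrium: 72.25 − 0.3Q = 17.65 + 0.4Q → Q* = 78, P* = 48.85.
At the ceiling P = 43, quantity supplied = (43 − 17.65)/0.4 = 63.375.
Willingness to pay at Q' = 63.375: 72.25 − 0.3·63.375 = 53.2375.
ΔQ = 78 − 63.375 = 14.625; wedge = 53.2375 − 43 = 10.2375.
Welfare loss = ½ × 14.625 × 10.2375 = $74.86 million.

$74.86 million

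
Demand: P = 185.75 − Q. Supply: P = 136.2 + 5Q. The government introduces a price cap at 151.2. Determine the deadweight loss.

82.95

Competitive equilibrium: 185.75 − Q = 136.2 + 5Q → Q* = 8.2583, P* = 177.4917.
At the ceiling P = 151.2, quantity supplied = (151.2 − 136.2)/5 = 3.
Willingness to pay at Q' = 3: 185.75 − 1·3 = 182.75.
ΔQ = 8.2583 − 3 = 5.2583; wedge = 182.75 − 151.2 = 31.55.
Deadweight loss = ½ × 5.2583 × 31.55 = 82.95.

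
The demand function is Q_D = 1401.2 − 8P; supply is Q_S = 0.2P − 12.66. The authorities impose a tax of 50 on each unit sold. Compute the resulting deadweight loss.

243.90

In inverse form: demand P = 175.15 − 0.125Q, supply P = 63.3 + 5Q.
Competitive equilibrium: 175.15 − 0.125Q = 63.3 + 5Q → Q* = 21.8244, P* = 172.422.
With the tax, the buyer price exceeds the seller price by 50: (175.15 − 0.125Q) − (63.3 + 5Q) = 50 → Q' = 12.0683.
ΔQ = 21.8244 − 12.0683 = 9.7561; the wedge equals the tax, 50.
Welfare loss = ½ × 9.7561 × 50 = 243.90.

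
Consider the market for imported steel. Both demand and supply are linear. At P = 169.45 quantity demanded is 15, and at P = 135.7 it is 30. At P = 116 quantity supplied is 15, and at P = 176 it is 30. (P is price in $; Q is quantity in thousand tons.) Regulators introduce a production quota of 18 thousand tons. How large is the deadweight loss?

$96.33 thousand

Demand slope = (135.7 − 169.45)/(30 − 15) = −2.25, so P = 203.2 − 2.25Q.
Supply slope = (176 − 116)/(30 − 15) = 4, so P = 56 + 4Q.
Competitive equilibrium: 203.2 − 2.25Q = 56 + 4Q → Q* = 23.552, P* = 150.208.
At Q = 18: demand price = 203.2 − 2.25·18 = 162.7; supply price = 56 + 4·18 = 128.
ΔQ = 23.552 − 18 = 5.552; wedge = 162.7 − 128 = 34.7.
Deadweight loss = ½ × 5.552 × 34.7 = $96.33 thousand.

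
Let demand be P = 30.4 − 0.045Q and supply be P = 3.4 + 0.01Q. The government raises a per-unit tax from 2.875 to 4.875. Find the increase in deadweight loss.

140.91

Competitive equilibrium: 30.4 − 0.045Q = 3.4 + 0.01Q → Q* = 490.9091, P* = 8.3091.
For a per-unit tax t: ΔQ = t/0.055, so DWL = ½·t·(t/0.055) = t²/0.11.
At t = 2.875: DWL = 75.142. At t = 4.875: DWL = 216.051.
Increase = 216.051 − 75.142 = 140.91.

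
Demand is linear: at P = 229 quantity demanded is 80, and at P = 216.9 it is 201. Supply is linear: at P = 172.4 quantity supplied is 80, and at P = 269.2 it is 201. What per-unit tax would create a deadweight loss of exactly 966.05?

41.7

Demand slope = (216.9 − 229)/(201 − 80) = −0.1, so P = 237 − 0.1Q.
Supply slope = (269.2 − 172.4)/(201 − 80) = 0.8, so P = 108.4 + 0.8Q.
Competitive equilibrium: 237 − 0.1Q = 108.4 + 0.8Q → Q* = 142.8889, P* = 222.7111.
A tax t gives ΔQ = t/0.9 and wedge t, so DWL = t²/1.8.
t²/1.8 = 966.05 → t² = 1738.89 → t = 41.7.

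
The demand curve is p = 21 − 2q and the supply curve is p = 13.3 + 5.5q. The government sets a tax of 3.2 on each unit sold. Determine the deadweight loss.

0.68

Competitive equilibrium: 21 − 2q = 13.3 + 5.5q → q* = 1.0267, p* = 18.9467.
With the tax, the buyer price exceeds the seller price by 3.2: (21 − 2q) − (13.3 + 5.5q) = 3.2 → q' = 0.6.
Δq = 1.0267 − 0.6 = 0.4267; the wedge equals the tax, 3.2.
The triangle = ½ × 0.4267 × 3.2 = 0.68.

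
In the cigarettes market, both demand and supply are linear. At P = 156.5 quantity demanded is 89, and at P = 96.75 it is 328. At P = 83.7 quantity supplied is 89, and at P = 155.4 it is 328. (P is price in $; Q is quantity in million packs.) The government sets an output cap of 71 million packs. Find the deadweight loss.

$6217.54 million

Demand slope = (96.75 − 156.5)/(328 − 89) = −0.25, so P = 178.75 − 0.25Q.
Supply slope = (155.4 − 83.7)/(328 − 89) = 0.3, so P = 57 + 0.3Q.
Competitive equilibrium: 178.75 − 0.25Q = 57 + 0.3Q → Q* = 221.36364, P* = 123.40909.
At Q = 71: demand price = 178.75 − 0.25·71 = 161; supply price = 57 + 0.3·71 = 78.3.
ΔQ = 221.36364 − 71 = 150.36364; wedge = 161 − 78.3 = 82.7.
DWL = ½ × 150.36364 × 82.7 = $6217.54 million.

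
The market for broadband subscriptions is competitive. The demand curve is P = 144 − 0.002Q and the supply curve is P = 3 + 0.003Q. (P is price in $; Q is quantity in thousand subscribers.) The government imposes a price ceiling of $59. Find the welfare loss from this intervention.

Competitive equilibrium: 144 − 0.002Q = 3 + 0.003Q → Q* = 28200, P* = 87.6.
At the ceiling P = 59, quantity supplied = (59 − 3)/0.003 = 18666.666667.
Willingness to pay at Q' = 18666.666667: 144 − 0.002·18666.666667 = 106.666667.
ΔQ = 28200 − 18666.666667 = 9533.333333; wedge = 106.666667 − 59 = 47.666667.
Deadweight loss = ½ × 9533.333333 × 47.666667 = $227211.11 thousand.

$227211.11 thousand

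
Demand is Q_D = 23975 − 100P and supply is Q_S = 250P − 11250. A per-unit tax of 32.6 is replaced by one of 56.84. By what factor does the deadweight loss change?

In inverse form: demand P = 239.75 − 0.01Q, supply P = 45 + 0.004Q.
Competitive equilibrium: 239.75 − 0.01Q = 45 + 0.004Q → Q* = 13910.7143, P* = 100.6429.
For a per-unit tax t: ΔQ = t/0.014, so DWL = ½·t·(t/0.014) = t²/0.028.
At t = 32.6: DWL = 37955.714. At t = 56.84: DWL = 115385.2.
Ratio = (56.84/32.6)² = 3.040.

3.040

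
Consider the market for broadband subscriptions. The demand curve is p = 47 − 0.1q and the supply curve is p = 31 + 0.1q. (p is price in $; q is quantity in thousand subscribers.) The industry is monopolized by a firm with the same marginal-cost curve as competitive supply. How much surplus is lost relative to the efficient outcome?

$71.11 thousand

Competitive equilibrium: 47 − 0.1q = 31 + 0.1q → q* = 80, p* = 39.
Marginal revenue: MR = 47 − 0.2q. Set MR = MC: 47 − 0.2q = 31 + 0.1q → q_m = 53.3333.
Price p_m = 47 − 0.1·53.3333 = 41.6667; MC(q_m) = 31 + 0.1·53.3333 = 36.3333.
Competitive q* = 80, so Δq = 26.6667; wedge = 41.6667 − 36.3333 = 5.3334.
Deadweight loss = ½ × 26.6667 × 5.3334 = $71.11 thousand.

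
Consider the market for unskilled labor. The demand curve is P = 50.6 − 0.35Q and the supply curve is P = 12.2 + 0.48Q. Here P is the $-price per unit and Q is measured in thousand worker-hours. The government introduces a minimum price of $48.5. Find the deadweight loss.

$672.83 thousand

Competitive equilibrium: 50.6 − 0.35Q = 12.2 + 0.48Q → Q* = 46.2651, P* = 34.4072.
At the floor P = 48.5, quantity demanded = (50.6 − 48.5)/0.35 = 6.
Sellers' marginal cost at Q' = 6: 12.2 + 0.48·6 = 15.08.
ΔQ = 46.2651 − 6 = 40.2651; wedge = 48.5 − 15.08 = 33.42.
DWL = ½ × 40.2651 × 33.42 = $672.83 thousand.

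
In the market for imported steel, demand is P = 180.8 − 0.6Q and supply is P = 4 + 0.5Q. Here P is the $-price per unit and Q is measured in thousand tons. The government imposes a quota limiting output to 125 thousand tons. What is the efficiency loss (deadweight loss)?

$702.04 thousand

Competitive equilibrium: 180.8 − 0.6Q = 4 + 0.5Q → Q* = 160.7273, P* = 84.3636.
At Q = 125: demand price = 180.8 − 0.6·125 = 105.8; supply price = 4 + 0.5·125 = 66.5.
ΔQ = 160.7273 − 125 = 35.7273; wedge = 105.8 − 66.5 = 39.3.
Welfare loss = ½ × 35.7273 × 39.3 = $702.04 thousand.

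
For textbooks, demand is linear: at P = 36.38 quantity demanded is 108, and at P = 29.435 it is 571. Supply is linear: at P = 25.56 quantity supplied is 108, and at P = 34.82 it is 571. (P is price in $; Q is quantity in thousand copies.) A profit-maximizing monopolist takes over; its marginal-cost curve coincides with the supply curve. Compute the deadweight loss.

$274.06 thousand

Demand slope = (29.435 − 36.38)/(571 − 108) = −0.015, so P = 38 − 0.015Q.
Supply slope = (34.82 − 25.56)/(571 − 108) = 0.02, so P = 23.4 + 0.02Q.
Competitive equilibrium: 38 − 0.015Q = 23.4 + 0.02Q → Q* = 417.1429, P* = 31.7429.
Marginal revenue: MR = 38 − 0.03Q. Set MR = MC: 38 − 0.03Q = 23.4 + 0.02Q → Q_m = 292.
Price P_m = 38 − 0.015·292 = 33.62; MC(Q_m) = 23.4 + 0.02·292 = 29.24.
Competitive Q* = 417.1429, so ΔQ = 125.1429; wedge = 33.62 − 29.24 = 4.38.
Deadweight loss = ½ × 125.1429 × 4.38 = $274.06 thousand.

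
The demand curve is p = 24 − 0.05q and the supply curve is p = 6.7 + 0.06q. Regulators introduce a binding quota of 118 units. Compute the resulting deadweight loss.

Competitive equilibrium: 24 − 0.05q = 6.7 + 0.06q → q* = 157.2727, p* = 16.1364.
At q = 118: demand price = 24 − 0.05·118 = 18.1; supply price = 6.7 + 0.06·118 = 13.78.
Δq = 157.2727 − 118 = 39.2727; wedge = 18.1 − 13.78 = 4.32.
Deadweight loss = ½ × 39.2727 × 4.32 = 84.83.

84.83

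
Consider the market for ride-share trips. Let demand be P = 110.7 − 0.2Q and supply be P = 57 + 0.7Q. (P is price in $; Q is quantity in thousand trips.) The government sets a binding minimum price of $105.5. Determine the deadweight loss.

$510.05 thousand

Competitive equilibrium: 110.7 − 0.2Q = 57 + 0.7Q → Q* = 59.6667, P* = 98.7667.
At the floor P = 105.5, quantity demanded = (110.7 − 105.5)/0.2 = 26.
Sellers' marginal cost at Q' = 26: 57 + 0.7·26 = 75.2.
ΔQ = 59.6667 − 26 = 33.6667; wedge = 105.5 − 75.2 = 30.3.
DWL = ½ × 33.6667 × 30.3 = $510.05 thousand.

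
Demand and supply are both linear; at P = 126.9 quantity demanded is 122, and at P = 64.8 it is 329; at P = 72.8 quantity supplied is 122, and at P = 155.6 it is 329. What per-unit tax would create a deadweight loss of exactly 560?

28

Demand slope = (64.8 − 126.9)/(329 − 122) = −0.3, so P = 163.5 − 0.3Q.
Supply slope = (155.6 − 72.8)/(329 − 122) = 0.4, so P = 24 + 0.4Q.
Competitive equilibrium: 163.5 − 0.3Q = 24 + 0.4Q → Q* = 199.2857, P* = 103.7143.
A tax t gives ΔQ = t/0.7 and wedge t, so DWL = t²/1.4.
t²/1.4 = 560 → t² = 784 → t = 28.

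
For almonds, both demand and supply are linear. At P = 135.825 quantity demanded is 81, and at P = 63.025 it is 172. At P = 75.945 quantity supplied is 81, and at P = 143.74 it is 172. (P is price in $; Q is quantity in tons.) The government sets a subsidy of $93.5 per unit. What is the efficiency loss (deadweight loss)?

$2829.21

Demand slope = (63.025 − 135.825)/(172 − 81) = −0.8, so P = 200.625 − 0.8Q.
Supply slope = (143.74 − 75.945)/(172 − 81) = 0.745, so P = 15.6 + 0.745Q.
Competitive equilibrium: 200.625 − 0.8Q = 15.6 + 0.745Q → Q* = 119.7573, P* = 104.8192.
The subsidy lowers effective supply by 93.5: P = 0.745Q − 77.9.
New quantity: 200.625 − 0.8Q = 0.745Q − 77.9 → Q' = 180.2751.
Overproduction ΔQ = 180.2751 − 119.7573 = 60.5178; wedge = subsidy = 93.5.
Welfare loss = ½ × 60.5178 × 93.5 = $2829.21.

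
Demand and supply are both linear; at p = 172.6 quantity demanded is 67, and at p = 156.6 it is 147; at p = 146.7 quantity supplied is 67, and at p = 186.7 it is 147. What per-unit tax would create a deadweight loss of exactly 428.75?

Demand slope = (156.6 − 172.6)/(147 − 67) = −0.2, so p = 186 − 0.2q.
Supply slope = (186.7 − 146.7)/(147 − 67) = 0.5, so p = 113.2 + 0.5q.
Competitive equilibrium: 186 − 0.2q = 113.2 + 0.5q → q* = 104, p* = 165.2.
A tax t gives Δq = t/0.7 and wedge t, so DWL = t²/1.4.
t²/1.4 = 428.75 → t² = 600.25 → t = 24.5.

24.5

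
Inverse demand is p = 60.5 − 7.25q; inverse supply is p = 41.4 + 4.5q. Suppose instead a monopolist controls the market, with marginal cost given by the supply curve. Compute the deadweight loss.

Competitive equilibrium: 60.5 − 7.25q = 41.4 + 4.5q → q* = 1.6255, p* = 48.7149.
Marginal revenue: MR = 60.5 − 14.5q. Set MR = MC: 60.5 − 14.5q = 41.4 + 4.5q → q_m = 1.0053.
Price p_m = 60.5 − 7.25·1.0053 = 53.2116; MC(q_m) = 41.4 + 4.5·1.0053 = 45.9239.
Competitive q* = 1.6255, so Δq = 0.6202; wedge = 53.2116 − 45.9239 = 7.2877.
Welfare loss = ½ × 0.6202 × 7.2877 = 2.26.

2.26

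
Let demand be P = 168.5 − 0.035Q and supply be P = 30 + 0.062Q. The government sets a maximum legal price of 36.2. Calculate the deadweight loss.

Competitive equilibrium: 168.5 − 0.035Q = 30 + 0.062Q → Q* = 1427.8351, P* = 118.5258.
At the ceiling P = 36.2, quantity supplied = (36.2 − 30)/0.062 = 100.
Willingness to pay at Q' = 100: 168.5 − 0.035·100 = 165.
ΔQ = 1427.8351 − 100 = 1327.8351; wedge = 165 − 36.2 = 128.8.
DWL = ½ × 1327.8351 × 128.8 = 85512.58.

85512.58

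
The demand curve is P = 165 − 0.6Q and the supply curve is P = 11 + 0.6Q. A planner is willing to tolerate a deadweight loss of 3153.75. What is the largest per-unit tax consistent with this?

87

Competitive equilibrium: 165 − 0.6Q = 11 + 0.6Q → Q* = 128.3333, P* = 88.
A tax t gives ΔQ = t/1.2 and wedge t, so DWL = t²/2.4.
t²/2.4 = 3153.75 → t² = 7569 → t = 87.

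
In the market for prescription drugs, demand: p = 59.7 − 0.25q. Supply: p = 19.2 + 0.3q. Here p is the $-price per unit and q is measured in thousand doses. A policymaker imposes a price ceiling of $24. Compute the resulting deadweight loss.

Competitive equilibrium: 59.7 − 0.25q = 19.2 + 0.3q → q* = 73.6364, p* = 41.2909.
At the ceiling p = 24, quantity supplied = (24 − 19.2)/0.3 = 16.
Willingness to pay at q' = 16: 59.7 − 0.25·16 = 55.7.
Δq = 73.6364 − 16 = 57.6364; wedge = 55.7 − 24 = 31.7.
Deadweight loss = ½ × 57.6364 × 31.7 = $913.54 thousand.

$913.54 thousand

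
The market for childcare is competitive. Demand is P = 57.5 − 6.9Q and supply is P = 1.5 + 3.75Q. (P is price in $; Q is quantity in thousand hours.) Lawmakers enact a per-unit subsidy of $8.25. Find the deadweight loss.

Competitive equilibrium: 57.5 − 6.9Q = 1.5 + 3.75Q → Q* = 5.2582, P* = 21.2183.
The subsidy lowers effective supply by 8.25: P = 3.75Q − 6.75.
New quantity: 57.5 − 6.9Q = 3.75Q − 6.75 → Q' = 6.0329.
Overproduction ΔQ = 6.0329 − 5.2582 = 0.7747; wedge = subsidy = 8.25.
Deadweight loss = ½ × 0.7747 × 8.25 = $3.20 thousand.

$3.20 thousand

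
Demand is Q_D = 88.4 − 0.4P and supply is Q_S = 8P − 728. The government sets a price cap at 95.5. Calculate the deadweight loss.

240.05

In inverse form: demand P = 221 − 2.5Q, supply P = 91 + 0.125Q.
Competitive equilibrium: 221 − 2.5Q = 91 + 0.125Q → Q* = 49.5238, P* = 97.1905.
At the ceiling P = 95.5, quantity supplied = (95.5 − 91)/0.125 = 36.
Willingness to pay at Q' = 36: 221 − 2.5·36 = 131.
ΔQ = 49.5238 − 36 = 13.5238; wedge = 131 − 95.5 = 35.5.
Welfare loss = ½ × 13.5238 × 35.5 = 240.05.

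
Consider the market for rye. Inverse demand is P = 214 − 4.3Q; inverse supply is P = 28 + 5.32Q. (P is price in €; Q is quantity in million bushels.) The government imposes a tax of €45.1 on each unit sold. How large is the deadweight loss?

€105.72 million

Competitive equilibrium: 214 − 4.3Q = 28 + 5.32Q → Q* = 19.3347, P* = 130.8607.
With the tax, the buyer price exceeds the seller price by 45.1: (214 − 4.3Q) − (28 + 5.32Q) = 45.1 → Q' = 14.6466.
ΔQ = 19.3347 − 14.6466 = 4.6881; the wedge equals the tax, 45.1.
Deadweight loss = ½ × 4.6881 × 45.1 = €105.72 million.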